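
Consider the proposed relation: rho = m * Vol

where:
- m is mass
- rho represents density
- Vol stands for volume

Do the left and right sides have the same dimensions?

No

m (mass) has dimensions [M].
rho (density) has dimensions [L^-3 M].
Vol (volume) has dimensions [L^3].

Left side: [L^-3 M]
Right side: [L^3 M]

The two sides have different dimensions, so the equation is NOT dimensionally consistent.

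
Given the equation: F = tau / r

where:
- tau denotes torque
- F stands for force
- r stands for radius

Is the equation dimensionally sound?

Yes

tau (torque) has dimensions [L^2 M T^-2].
F (force) has dimensions [L M T^-2].
r (radius) has dimensions [L].

Left side: [L M T^-2]
Right side: [L M T^-2]

Both sides have the same dimensions, so the equation is dimensionally consistent.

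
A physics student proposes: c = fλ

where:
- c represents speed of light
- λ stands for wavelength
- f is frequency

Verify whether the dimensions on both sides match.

Yes

c (speed of light) has dimensions [L T^-1].
λ (wavelength) has dimensions [L].
f (frequency) has dimensions [T^-1].

Left side: [L T^-1]
Right side: [L T^-1]

Both sides have the same dimensions, so the equation is dimensionally consistent.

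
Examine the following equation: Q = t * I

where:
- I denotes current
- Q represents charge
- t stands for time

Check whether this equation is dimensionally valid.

Yes

I (current) has dimensions [I].
Q (charge) has dimensions [I T].
t (time) has dimensions [T].

Left side: [I T]
Right side: [I T]

Both sides have the same dimensions, so the equation is dimensionally consistent.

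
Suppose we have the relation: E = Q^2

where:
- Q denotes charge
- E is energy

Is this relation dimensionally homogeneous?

No

Q (charge) has dimensions [I T].
E (energy) has dimensions [L^2 M T^-2].

Left side: [L^2 M T^-2]
Right side: [I^2 T^2]

The two sides have different dimensions, so the equation is NOT dimensionally consistent.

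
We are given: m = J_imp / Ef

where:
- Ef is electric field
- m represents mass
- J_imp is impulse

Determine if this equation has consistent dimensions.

No

Ef (electric field) has dimensions [I^-1 L M T^-3].
m (mass) has dimensions [M].
J_imp (impulse) has dimensions [L M T^-1].

Left side: [M]
Right side: [I T^2]

The two sides have different dimensions, so the equation is NOT dimensionally consistent.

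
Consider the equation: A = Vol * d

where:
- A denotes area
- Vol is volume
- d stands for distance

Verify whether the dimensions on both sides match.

No

A (area) has dimensions [L^2].
Vol (volume) has dimensions [L^3].
d (distance) has dimensions [L].

Left side: [L^2]
Right side: [L^4]

The two sides have different dimensions, so the equation is NOT dimensionally consistent.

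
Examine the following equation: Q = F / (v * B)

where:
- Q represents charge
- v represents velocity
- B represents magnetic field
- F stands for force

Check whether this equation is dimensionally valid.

Yes

Q (charge) has dimensions [I T].
v (velocity) has dimensions [L T^-1].
B (magnetic field) has dimensions [I^-1 M T^-2].
F (force) has dimensions [L M T^-2].

Left side: [I T]
Right side: [I T]

Both sides have the same dimensions, so the equation is dimensionally consistent.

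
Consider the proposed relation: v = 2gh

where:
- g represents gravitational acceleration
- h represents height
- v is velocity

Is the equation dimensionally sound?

No

g (gravitational acceleration) has dimensions [L T^-2].
h (height) has dimensions [L].
v (velocity) has dimensions [L T^-1].

Left side: [L T^-1]
Right side: [L^2 T^-2]

The two sides have different dimensions, so the equation is NOT dimensionally consistent.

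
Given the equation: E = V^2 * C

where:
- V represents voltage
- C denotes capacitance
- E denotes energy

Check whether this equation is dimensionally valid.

Yes

V (voltage) has dimensions [I^-1 L^2 M T^-3].
C (capacitance) has dimensions [I^2 L^-2 M^-1 T^4].
E (energy) has dimensions [L^2 M T^-2].

Left side: [L^2 M T^-2]
Right side: [L^2 M T^-2]

Both sides have the same dimensions, so the equation is dimensionally consistent.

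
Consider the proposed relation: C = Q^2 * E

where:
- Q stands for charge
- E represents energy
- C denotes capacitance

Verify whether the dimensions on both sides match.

No

Q (charge) has dimensions [I T].
E (energy) has dimensions [L^2 M T^-2].
C (capacitance) has dimensions [I^2 L^-2 M^-1 T^4].

Left side: [I^2 L^-2 M^-1 T^4]
Right side: [I^2 L^2 M]

The two sides have different dimensions, so the equation is NOT dimensionally consistent.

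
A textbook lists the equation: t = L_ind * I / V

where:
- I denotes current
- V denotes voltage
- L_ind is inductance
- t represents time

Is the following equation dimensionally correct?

Yes

I (current) has dimensions [I].
V (voltage) has dimensions [I^-1 L^2 M T^-3].
L_ind (inductance) has dimensions [I^-2 L^2 M T^-2].
t (time) has dimensions [T].

Left side: [T]
Right side: [T]

Both sides have the same dimensions, so the equation is dimensionally consistent.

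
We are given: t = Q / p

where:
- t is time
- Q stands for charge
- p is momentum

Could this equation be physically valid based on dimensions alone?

No

t (time) has dimensions [T].
Q (charge) has dimensions [I T].
p (momentum) has dimensions [L M T^-1].

Left side: [T]
Right side: [I L^-1 M^-1 T^2]

The two sides have different dimensions, so the equation is NOT dimensionally consistent.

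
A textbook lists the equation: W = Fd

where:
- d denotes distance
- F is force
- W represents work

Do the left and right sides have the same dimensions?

Yes

d (distance) has dimensions [L].
F (force) has dimensions [L M T^-2].
W (work) has dimensions [L^2 M T^-2].

Left side: [L^2 M T^-2]
Right side: [L^2 M T^-2]

Both sides have the same dimensions, so the equation is dimensionally consistent.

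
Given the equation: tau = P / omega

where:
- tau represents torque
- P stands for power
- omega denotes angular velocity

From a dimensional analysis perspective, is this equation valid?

Yes

tau (torque) has dimensions [L^2 M T^-2].
P (power) has dimensions [L^2 M T^-3].
omega (angular velocity) has dimensions [T^-1].

Left side: [L^2 M T^-2]
Right side: [L^2 M T^-2]

Both sides have the same dimensions, so the equation is dimensionally consistent.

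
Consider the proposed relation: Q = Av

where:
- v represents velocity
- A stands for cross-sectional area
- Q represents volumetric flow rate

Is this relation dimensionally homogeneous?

Yes

v (velocity) has dimensions [L T^-1].
A (cross-sectional area) has dimensions [L^2].
Q (volumetric flow rate) has dimensions [L^3 T^-1].

Left side: [L^3 T^-1]
Right side: [L^3 T^-1]

Both sides have the same dimensions, so the equation is dimensionally consistent.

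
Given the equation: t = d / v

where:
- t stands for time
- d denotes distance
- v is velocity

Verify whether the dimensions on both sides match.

Yes

t (time) has dimensions [T].
d (distance) has dimensions [L].
v (velocity) has dimensions [L T^-1].

Left side: [T]
Right side: [T]

Both sides have the same dimensions, so the equation is dimensionally consistent.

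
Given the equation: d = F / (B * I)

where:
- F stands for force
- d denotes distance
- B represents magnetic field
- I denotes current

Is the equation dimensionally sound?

Yes

F (force) has dimensions [L M T^-2].
d (distance) has dimensions [L].
B (magnetic field) has dimensions [I^-1 M T^-2].
I (current) has dimensions [I].

Left side: [L]
Right side: [L]

Both sides have the same dimensions, so the equation is dimensionally consistent.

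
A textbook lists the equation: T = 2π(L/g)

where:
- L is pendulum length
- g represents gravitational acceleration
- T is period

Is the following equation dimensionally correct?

No

L (pendulum length) has dimensions [L].
g (gravitational acceleration) has dimensions [L T^-2].
T (period) has dimensions [T].

Left side: [T]
Right side: [T^2]

The two sides have different dimensions, so the equation is NOT dimensionally consistent.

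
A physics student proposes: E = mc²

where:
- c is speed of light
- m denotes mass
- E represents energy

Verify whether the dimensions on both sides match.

Yes

c (speed of light) has dimensions [L T^-1].
m (mass) has dimensions [M].
E (energy) has dimensions [L^2 M T^-2].

Left side: [L^2 M T^-2]
Right side: [L^2 M T^-2]

Both sides have the same dimensions, so the equation is dimensionally consistent.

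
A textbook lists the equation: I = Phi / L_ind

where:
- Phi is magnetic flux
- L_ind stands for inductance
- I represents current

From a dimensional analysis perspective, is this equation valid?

Yes

Phi (magnetic flux) has dimensions [I^-1 L^2 M T^-2].
L_ind (inductance) has dimensions [I^-2 L^2 M T^-2].
I (current) has dimensions [I].

Left side: [I]
Right side: [I]

Both sides have the same dimensions, so the equation is dimensionally consistent.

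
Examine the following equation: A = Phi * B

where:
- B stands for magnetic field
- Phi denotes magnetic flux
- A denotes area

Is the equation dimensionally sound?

No

B (magnetic field) has dimensions [I^-1 M T^-2].
Phi (magnetic flux) has dimensions [I^-1 L^2 M T^-2].
A (area) has dimensions [L^2].

Left side: [L^2]
Right side: [I^-2 L^2 M^2 T^-4]

The two sides have different dimensions, so the equation is NOT dimensionally consistent.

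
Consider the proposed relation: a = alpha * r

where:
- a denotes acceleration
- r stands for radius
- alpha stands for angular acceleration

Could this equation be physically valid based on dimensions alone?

Yes

a (acceleration) has dimensions [L T^-2].
r (radius) has dimensions [L].
alpha (angular acceleration) has dimensions [T^-2].

Left side: [L T^-2]
Right side: [L T^-2]

Both sides have the same dimensions, so the equation is dimensionally consistent.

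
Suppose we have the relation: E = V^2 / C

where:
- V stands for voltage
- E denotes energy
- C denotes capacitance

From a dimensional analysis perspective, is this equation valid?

No

V (voltage) has dimensions [I^-1 L^2 M T^-3].
E (energy) has dimensions [L^2 M T^-2].
C (capacitance) has dimensions [I^2 L^-2 M^-1 T^4].

Left side: [L^2 M T^-2]
Right side: [I^-4 L^6 M^3 T^-10]

The two sides have different dimensions, so the equation is NOT dimensionally consistent.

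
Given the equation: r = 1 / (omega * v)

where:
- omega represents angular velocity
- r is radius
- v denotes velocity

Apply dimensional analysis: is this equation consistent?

No

omega (angular velocity) has dimensions [T^-1].
r (radius) has dimensions [L].
v (velocity) has dimensions [L T^-1].

Left side: [L]
Right side: [L^-1 T^2]

The two sides have different dimensions, so the equation is NOT dimensionally consistent.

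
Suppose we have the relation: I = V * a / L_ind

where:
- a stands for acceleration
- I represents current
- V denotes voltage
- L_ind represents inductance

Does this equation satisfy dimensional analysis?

No

a (acceleration) has dimensions [L T^-2].
I (current) has dimensions [I].
V (voltage) has dimensions [I^-1 L^2 M T^-3].
L_ind (inductance) has dimensions [I^-2 L^2 M T^-2].

Left side: [I]
Right side: [I L T^-3]

The two sides have different dimensions, so the equation is NOT dimensionally consistent.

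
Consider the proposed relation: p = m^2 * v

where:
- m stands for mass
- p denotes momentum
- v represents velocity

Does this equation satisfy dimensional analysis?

No

m (mass) has dimensions [M].
p (momentum) has dimensions [L M T^-1].
v (velocity) has dimensions [L T^-1].

Left side: [L M T^-1]
Right side: [L M^2 T^-1]

The two sides have different dimensions, so the equation is NOT dimensionally consistent.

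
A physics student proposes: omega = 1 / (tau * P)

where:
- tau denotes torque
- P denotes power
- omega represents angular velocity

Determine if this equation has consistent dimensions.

No

tau (torque) has dimensions [L^2 M T^-2].
P (power) has dimensions [L^2 M T^-3].
omega (angular velocity) has dimensions [T^-1].

Left side: [T^-1]
Right side: [L^-4 M^-2 T^5]

The two sides have different dimensions, so the equation is NOT dimensionally consistent.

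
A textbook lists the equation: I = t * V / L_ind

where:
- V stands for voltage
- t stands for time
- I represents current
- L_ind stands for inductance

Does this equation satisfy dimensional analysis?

Yes

V (voltage) has dimensions [I^-1 L^2 M T^-3].
t (time) has dimensions [T].
I (current) has dimensions [I].
L_ind (inductance) has dimensions [I^-2 L^2 M T^-2].

Left side: [I]
Right side: [I]

Both sides have the same dimensions, so the equation is dimensionally consistent.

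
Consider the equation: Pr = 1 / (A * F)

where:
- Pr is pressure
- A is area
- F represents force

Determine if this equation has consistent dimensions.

No

Pr (pressure) has dimensions [L^-1 M T^-2].
A (area) has dimensions [L^2].
F (force) has dimensions [L M T^-2].

Left side: [L^-1 M T^-2]
Right side: [L^-3 M^-1 T^2]

The two sides have different dimensions, so the equation is NOT dimensionally consistent.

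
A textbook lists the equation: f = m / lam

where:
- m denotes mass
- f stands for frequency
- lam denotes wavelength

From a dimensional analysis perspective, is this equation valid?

No

m (mass) has dimensions [M].
f (frequency) has dimensions [T^-1].
lam (wavelength) has dimensions [L].

Left side: [T^-1]
Right side: [L^-1 M]

The two sides have different dimensions, so the equation is NOT dimensionally consistent.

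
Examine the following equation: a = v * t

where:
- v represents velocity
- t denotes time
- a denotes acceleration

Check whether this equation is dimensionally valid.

No

v (velocity) has dimensions [L T^-1].
t (time) has dimensions [T].
a (acceleration) has dimensions [L T^-2].

Left side: [L T^-2]
Right side: [L]

The two sides have different dimensions, so the equation is NOT dimensionally consistent.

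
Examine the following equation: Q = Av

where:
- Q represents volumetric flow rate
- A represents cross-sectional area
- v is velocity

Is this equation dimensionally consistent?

Yes

Q (volumetric flow rate) has dimensions [L^3 T^-1].
A (cross-sectional area) has dimensions [L^2].
v (velocity) has dimensions [L T^-1].

Left side: [L^3 T^-1]
Right side: [L^3 T^-1]

Both sides have the same dimensions, so the equation is dimensionally consistent.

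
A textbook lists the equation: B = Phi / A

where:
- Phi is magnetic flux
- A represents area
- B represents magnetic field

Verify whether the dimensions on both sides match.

Yes

Phi (magnetic flux) has dimensions [I^-1 L^2 M T^-2].
A (area) has dimensions [L^2].
B (magnetic field) has dimensions [I^-1 M T^-2].

Left side: [I^-1 M T^-2]
Right side: [I^-1 M T^-2]

Both sides have the same dimensions, so the equation is dimensionally consistent.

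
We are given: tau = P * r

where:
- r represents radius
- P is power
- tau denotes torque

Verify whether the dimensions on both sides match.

No

r (radius) has dimensions [L].
P (power) has dimensions [L^2 M T^-3].
tau (torque) has dimensions [L^2 M T^-2].

Left side: [L^2 M T^-2]
Right side: [L^3 M T^-3]

The two sides have different dimensions, so the equation is NOT dimensionally consistent.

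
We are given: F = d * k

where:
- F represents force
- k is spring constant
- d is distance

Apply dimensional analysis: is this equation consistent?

Yes

F (force) has dimensions [L M T^-2].
k (spring constant) has dimensions [M T^-2].
d (distance) has dimensions [L].

Left side: [L M T^-2]
Right side: [L M T^-2]

Both sides have the same dimensions, so the equation is dimensionally consistent.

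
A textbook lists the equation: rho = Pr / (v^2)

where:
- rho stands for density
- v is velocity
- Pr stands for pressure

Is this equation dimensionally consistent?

Yes

rho (density) has dimensions [L^-3 M].
v (velocity) has dimensions [L T^-1].
Pr (pressure) has dimensions [L^-1 M T^-2].

Left side: [L^-3 M]
Right side: [L^-3 M]

Both sides have the same dimensions, so the equation is dimensionally consistent.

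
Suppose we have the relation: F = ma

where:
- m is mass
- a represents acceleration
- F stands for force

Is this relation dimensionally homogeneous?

Yes

m (mass) has dimensions [M].
a (acceleration) has dimensions [L T^-2].
F (force) has dimensions [L M T^-2].

Left side: [L M T^-2]
Right side: [L M T^-2]

Both sides have the same dimensions, so the equation is dimensionally consistent.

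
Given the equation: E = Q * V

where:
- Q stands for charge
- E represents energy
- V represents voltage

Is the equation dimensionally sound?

Yes

Q (charge) has dimensions [I T].
E (energy) has dimensions [L^2 M T^-2].
V (voltage) has dimensions [I^-1 L^2 M T^-3].

Left side: [L^2 M T^-2]
Right side: [L^2 M T^-2]

Both sides have the same dimensions, so the equation is dimensionally consistent.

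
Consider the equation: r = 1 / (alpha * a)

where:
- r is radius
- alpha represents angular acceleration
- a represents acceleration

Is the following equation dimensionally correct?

No

r (radius) has dimensions [L].
alpha (angular acceleration) has dimensions [T^-2].
a (acceleration) has dimensions [L T^-2].

Left side: [L]
Right side: [L^-1 T^4]

The two sides have different dimensions, so the equation is NOT dimensionally consistent.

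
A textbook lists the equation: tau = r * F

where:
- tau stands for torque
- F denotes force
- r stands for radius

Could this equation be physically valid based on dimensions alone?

Yes

tau (torque) has dimensions [L^2 M T^-2].
F (force) has dimensions [L M T^-2].
r (radius) has dimensions [L].

Left side: [L^2 M T^-2]
Right side: [L^2 M T^-2]

Both sides have the same dimensions, so the equation is dimensionally consistent.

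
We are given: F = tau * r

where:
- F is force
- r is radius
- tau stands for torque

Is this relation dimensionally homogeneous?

No

F (force) has dimensions [L M T^-2].
r (radius) has dimensions [L].
tau (torque) has dimensions [L^2 M T^-2].

Left side: [L M T^-2]
Right side: [L^3 M T^-2]

The two sides have different dimensions, so the equation is NOT dimensionally consistent.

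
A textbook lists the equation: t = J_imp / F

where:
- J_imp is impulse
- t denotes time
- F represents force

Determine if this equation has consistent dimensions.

Yes

J_imp (impulse) has dimensions [L M T^-1].
t (time) has dimensions [T].
F (force) has dimensions [L M T^-2].

Left side: [T]
Right side: [T]

Both sides have the same dimensions, so the equation is dimensionally consistent.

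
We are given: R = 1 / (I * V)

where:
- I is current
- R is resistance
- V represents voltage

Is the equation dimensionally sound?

No

I (current) has dimensions [I].
R (resistance) has dimensions [I^-2 L^2 M T^-3].
V (voltage) has dimensions [I^-1 L^2 M T^-3].

Left side: [I^-2 L^2 M T^-3]
Right side: [L^-2 M^-1 T^3]

The two sides have different dimensions, so the equation is NOT dimensionally consistent.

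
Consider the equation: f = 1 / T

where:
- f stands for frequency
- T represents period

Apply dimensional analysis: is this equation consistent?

Yes

f (frequency) has dimensions [T^-1].
T (period) has dimensions [T].

Left side: [T^-1]
Right side: [T^-1]

Both sides have the same dimensions, so the equation is dimensionally consistent.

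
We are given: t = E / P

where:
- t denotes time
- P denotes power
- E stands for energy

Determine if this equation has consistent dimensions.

Yes

t (time) has dimensions [T].
P (power) has dimensions [L^2 M T^-3].
E (energy) has dimensions [L^2 M T^-2].

Left side: [T]
Right side: [T]

Both sides have the same dimensions, so the equation is dimensionally consistent.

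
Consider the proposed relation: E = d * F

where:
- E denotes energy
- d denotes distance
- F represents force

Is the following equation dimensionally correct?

Yes

E (energy) has dimensions [L^2 M T^-2].
d (distance) has dimensions [L].
F (force) has dimensions [L M T^-2].

Left side: [L^2 M T^-2]
Right side: [L^2 M T^-2]

Both sides have the same dimensions, so the equation is dimensionally consistent.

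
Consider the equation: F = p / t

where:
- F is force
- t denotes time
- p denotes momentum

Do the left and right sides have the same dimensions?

Yes

F (force) has dimensions [L M T^-2].
t (time) has dimensions [T].
p (momentum) has dimensions [L M T^-1].

Left side: [L M T^-2]
Right side: [L M T^-2]

Both sides have the same dimensions, so the equation is dimensionally consistent.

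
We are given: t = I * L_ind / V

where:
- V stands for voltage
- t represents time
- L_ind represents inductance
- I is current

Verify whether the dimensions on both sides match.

Yes

V (voltage) has dimensions [I^-1 L^2 M T^-3].
t (time) has dimensions [T].
L_ind (inductance) has dimensions [I^-2 L^2 M T^-2].
I (current) has dimensions [I].

Left side: [T]
Right side: [T]

Both sides have the same dimensions, so the equation is dimensionally consistent.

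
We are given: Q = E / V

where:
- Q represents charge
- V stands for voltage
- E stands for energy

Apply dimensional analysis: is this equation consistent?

Yes

Q (charge) has dimensions [I T].
V (voltage) has dimensions [I^-1 L^2 M T^-3].
E (energy) has dimensions [L^2 M T^-2].

Left side: [I T]
Right side: [I T]

Both sides have the same dimensions, so the equation is dimensionally consistent.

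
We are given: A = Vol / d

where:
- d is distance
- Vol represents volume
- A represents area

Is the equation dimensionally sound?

Yes

d (distance) has dimensions [L].
Vol (volume) has dimensions [L^3].
A (area) has dimensions [L^2].

Left side: [L^2]
Right side: [L^2]

Both sides have the same dimensions, so the equation is dimensionally consistent.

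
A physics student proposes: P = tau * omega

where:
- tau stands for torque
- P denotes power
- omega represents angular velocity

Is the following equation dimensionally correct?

Yes

tau (torque) has dimensions [L^2 M T^-2].
P (power) has dimensions [L^2 M T^-3].
omega (angular velocity) has dimensions [T^-1].

Left side: [L^2 M T^-3]
Right side: [L^2 M T^-3]

Both sides have the same dimensions, so the equation is dimensionally consistent.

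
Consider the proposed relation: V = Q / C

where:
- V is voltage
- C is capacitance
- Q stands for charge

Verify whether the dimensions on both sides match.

Yes

V (voltage) has dimensions [I^-1 L^2 M T^-3].
C (capacitance) has dimensions [I^2 L^-2 M^-1 T^4].
Q (charge) has dimensions [I T].

Left side: [I^-1 L^2 M T^-3]
Right side: [I^-1 L^2 M T^-3]

Both sides have the same dimensions, so the equation is dimensionally consistent.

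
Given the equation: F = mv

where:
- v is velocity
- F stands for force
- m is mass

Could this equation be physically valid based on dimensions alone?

No

v (velocity) has dimensions [L T^-1].
F (force) has dimensions [L M T^-2].
m (mass) has dimensions [M].

Left side: [L M T^-2]
Right side: [L M T^-1]

The two sides have different dimensions, so the equation is NOT dimensionally consistent.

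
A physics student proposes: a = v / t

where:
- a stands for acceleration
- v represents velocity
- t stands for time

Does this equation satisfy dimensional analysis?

Yes

a (acceleration) has dimensions [L T^-2].
v (velocity) has dimensions [L T^-1].
t (time) has dimensions [T].

Left side: [L T^-2]
Right side: [L T^-2]

Both sides have the same dimensions, so the equation is dimensionally consistent.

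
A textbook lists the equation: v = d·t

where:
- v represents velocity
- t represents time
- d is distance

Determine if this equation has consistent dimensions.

No

v (velocity) has dimensions [L T^-1].
t (time) has dimensions [T].
d (distance) has dimensions [L].

Left side: [L T^-1]
Right side: [L T]

The two sides have different dimensions, so the equation is NOT dimensionally consistent.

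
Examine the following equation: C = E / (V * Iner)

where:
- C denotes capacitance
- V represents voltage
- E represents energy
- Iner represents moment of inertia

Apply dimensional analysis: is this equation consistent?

No

C (capacitance) has dimensions [I^2 L^-2 M^-1 T^4].
V (voltage) has dimensions [I^-1 L^2 M T^-3].
E (energy) has dimensions [L^2 M T^-2].
Iner (moment of inertia) has dimensions [L^2 M].

Left side: [I^2 L^-2 M^-1 T^4]
Right side: [I L^-2 M^-1 T]

The two sides have different dimensions, so the equation is NOT dimensionally consistent.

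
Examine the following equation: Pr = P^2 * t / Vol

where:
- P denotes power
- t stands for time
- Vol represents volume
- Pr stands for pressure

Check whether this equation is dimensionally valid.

No

P (power) has dimensions [L^2 M T^-3].
t (time) has dimensions [T].
Vol (volume) has dimensions [L^3].
Pr (pressure) has dimensions [L^-1 M T^-2].

Left side: [L^-1 M T^-2]
Right side: [L M^2 T^-5]

The two sides have different dimensions, so the equation is NOT dimensionally consistent.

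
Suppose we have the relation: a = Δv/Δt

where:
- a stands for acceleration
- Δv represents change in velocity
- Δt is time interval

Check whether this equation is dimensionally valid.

Yes

a (acceleration) has dimensions [L T^-2].
Δv (change in velocity) has dimensions [L T^-1].
Δt (time interval) has dimensions [T].

Left side: [L T^-2]
Right side: [L T^-2]

Both sides have the same dimensions, so the equation is dimensionally consistent.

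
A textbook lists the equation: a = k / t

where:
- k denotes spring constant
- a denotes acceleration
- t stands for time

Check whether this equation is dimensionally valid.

No

k (spring constant) has dimensions [M T^-2].
a (acceleration) has dimensions [L T^-2].
t (time) has dimensions [T].

Left side: [L T^-2]
Right side: [M T^-3]

The two sides have different dimensions, so the equation is NOT dimensionally consistent.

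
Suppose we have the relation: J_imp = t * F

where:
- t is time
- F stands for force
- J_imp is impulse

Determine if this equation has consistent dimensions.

Yes

t (time) has dimensions [T].
F (force) has dimensions [L M T^-2].
J_imp (impulse) has dimensions [L M T^-1].

Left side: [L M T^-1]
Right side: [L M T^-1]

Both sides have the same dimensions, so the equation is dimensionally consistent.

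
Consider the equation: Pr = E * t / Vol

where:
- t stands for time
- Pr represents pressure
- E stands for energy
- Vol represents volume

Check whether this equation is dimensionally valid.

No

t (time) has dimensions [T].
Pr (pressure) has dimensions [L^-1 M T^-2].
E (energy) has dimensions [L^2 M T^-2].
Vol (volume) has dimensions [L^3].

Left side: [L^-1 M T^-2]
Right side: [L^-1 M T^-1]

The two sides have different dimensions, so the equation is NOT dimensionally consistent.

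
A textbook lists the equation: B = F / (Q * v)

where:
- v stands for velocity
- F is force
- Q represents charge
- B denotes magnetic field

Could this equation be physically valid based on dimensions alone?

Yes

v (velocity) has dimensions [L T^-1].
F (force) has dimensions [L M T^-2].
Q (charge) has dimensions [I T].
B (magnetic field) has dimensions [I^-1 M T^-2].

Left side: [I^-1 M T^-2]
Right side: [I^-1 M T^-2]

Both sides have the same dimensions, so the equation is dimensionally consistent.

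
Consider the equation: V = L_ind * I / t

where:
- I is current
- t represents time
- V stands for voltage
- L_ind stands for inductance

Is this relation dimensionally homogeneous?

Yes

I (current) has dimensions [I].
t (time) has dimensions [T].
V (voltage) has dimensions [I^-1 L^2 M T^-3].
L_ind (inductance) has dimensions [I^-2 L^2 M T^-2].

Left side: [I^-1 L^2 M T^-3]
Right side: [I^-1 L^2 M T^-3]

Both sides have the same dimensions, so the equation is dimensionally consistent.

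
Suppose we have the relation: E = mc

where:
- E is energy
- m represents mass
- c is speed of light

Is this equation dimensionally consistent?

No

E (energy) has dimensions [L^2 M T^-2].
m (mass) has dimensions [M].
c (speed of light) has dimensions [L T^-1].

Left side: [L^2 M T^-2]
Right side: [L M T^-1]

The two sides have different dimensions, so the equation is NOT dimensionally consistent.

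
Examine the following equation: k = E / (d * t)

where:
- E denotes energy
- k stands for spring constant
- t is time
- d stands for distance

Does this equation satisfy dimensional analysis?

No

E (energy) has dimensions [L^2 M T^-2].
k (spring constant) has dimensions [M T^-2].
t (time) has dimensions [T].
d (distance) has dimensions [L].

Left side: [M T^-2]
Right side: [L M T^-3]

The two sides have different dimensions, so the equation is NOT dimensionally consistent.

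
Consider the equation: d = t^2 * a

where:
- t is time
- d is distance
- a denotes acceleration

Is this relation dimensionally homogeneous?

Yes

t (time) has dimensions [T].
d (distance) has dimensions [L].
a (acceleration) has dimensions [L T^-2].

Left side: [L]
Right side: [L]

Both sides have the same dimensions, so the equation is dimensionally consistent.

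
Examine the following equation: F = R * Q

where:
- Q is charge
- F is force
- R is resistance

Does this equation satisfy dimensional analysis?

No

Q (charge) has dimensions [I T].
F (force) has dimensions [L M T^-2].
R (resistance) has dimensions [I^-2 L^2 M T^-3].

Left side: [L M T^-2]
Right side: [I^-1 L^2 M T^-2]

The two sides have different dimensions, so the equation is NOT dimensionally consistent.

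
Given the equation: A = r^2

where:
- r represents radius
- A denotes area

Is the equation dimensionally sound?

Yes

r (radius) has dimensions [L].
A (area) has dimensions [L^2].

Left side: [L^2]
Right side: [L^2]

Both sides have the same dimensions, so the equation is dimensionally consistent.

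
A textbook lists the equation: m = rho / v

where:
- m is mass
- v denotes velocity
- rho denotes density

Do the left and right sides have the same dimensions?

No

m (mass) has dimensions [M].
v (velocity) has dimensions [L T^-1].
rho (density) has dimensions [L^-3 M].

Left side: [M]
Right side: [L^-4 M T]

The two sides have different dimensions, so the equation is NOT dimensionally consistent.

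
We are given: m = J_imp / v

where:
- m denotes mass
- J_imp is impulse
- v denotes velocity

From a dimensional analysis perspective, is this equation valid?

Yes

m (mass) has dimensions [M].
J_imp (impulse) has dimensions [L M T^-1].
v (velocity) has dimensions [L T^-1].

Left side: [M]
Right side: [M]

Both sides have the same dimensions, so the equation is dimensionally consistent.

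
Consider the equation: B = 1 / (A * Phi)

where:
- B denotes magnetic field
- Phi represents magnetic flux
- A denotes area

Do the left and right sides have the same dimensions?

No

B (magnetic field) has dimensions [I^-1 M T^-2].
Phi (magnetic flux) has dimensions [I^-1 L^2 M T^-2].
A (area) has dimensions [L^2].

Left side: [I^-1 M T^-2]
Right side: [I L^-4 M^-1 T^2]

The two sides have different dimensions, so the equation is NOT dimensionally consistent.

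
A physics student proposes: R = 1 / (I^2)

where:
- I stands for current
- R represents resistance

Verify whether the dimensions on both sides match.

No

I (current) has dimensions [I].
R (resistance) has dimensions [I^-2 L^2 M T^-3].

Left side: [I^-2 L^2 M T^-3]
Right side: [I^-2]

The two sides have different dimensions, so the equation is NOT dimensionally consistent.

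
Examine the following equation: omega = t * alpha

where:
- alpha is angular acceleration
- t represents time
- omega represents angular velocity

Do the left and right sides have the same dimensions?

Yes

alpha (angular acceleration) has dimensions [T^-2].
t (time) has dimensions [T].
omega (angular velocity) has dimensions [T^-1].

Left side: [T^-1]
Right side: [T^-1]

Both sides have the same dimensions, so the equation is dimensionally consistent.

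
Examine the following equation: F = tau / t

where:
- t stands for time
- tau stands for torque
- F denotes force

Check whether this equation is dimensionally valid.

No

t (time) has dimensions [T].
tau (torque) has dimensions [L^2 M T^-2].
F (force) has dimensions [L M T^-2].

Left side: [L M T^-2]
Right side: [L^2 M T^-3]

The two sides have different dimensions, so the equation is NOT dimensionally consistent.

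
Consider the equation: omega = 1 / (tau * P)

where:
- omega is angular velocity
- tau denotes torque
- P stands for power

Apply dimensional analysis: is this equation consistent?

No

omega (angular velocity) has dimensions [T^-1].
tau (torque) has dimensions [L^2 M T^-2].
P (power) has dimensions [L^2 M T^-3].

Left side: [T^-1]
Right side: [L^-4 M^-2 T^5]

The two sides have different dimensions, so the equation is NOT dimensionally consistent.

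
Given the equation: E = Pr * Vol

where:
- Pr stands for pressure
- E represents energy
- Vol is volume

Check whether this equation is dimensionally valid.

Yes

Pr (pressure) has dimensions [L^-1 M T^-2].
E (energy) has dimensions [L^2 M T^-2].
Vol (volume) has dimensions [L^3].

Left side: [L^2 M T^-2]
Right side: [L^2 M T^-2]

Both sides have the same dimensions, so the equation is dimensionally consistent.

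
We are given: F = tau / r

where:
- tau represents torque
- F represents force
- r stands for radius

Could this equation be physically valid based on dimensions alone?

Yes

tau (torque) has dimensions [L^2 M T^-2].
F (force) has dimensions [L M T^-2].
r (radius) has dimensions [L].

Left side: [L M T^-2]
Right side: [L M T^-2]

Both sides have the same dimensions, so the equation is dimensionally consistent.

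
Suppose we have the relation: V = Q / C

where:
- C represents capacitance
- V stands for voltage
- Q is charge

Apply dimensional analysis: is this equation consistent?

Yes

C (capacitance) has dimensions [I^2 L^-2 M^-1 T^4].
V (voltage) has dimensions [I^-1 L^2 M T^-3].
Q (charge) has dimensions [I T].

Left side: [I^-1 L^2 M T^-3]
Right side: [I^-1 L^2 M T^-3]

Both sides have the same dimensions, so the equation is dimensionally consistent.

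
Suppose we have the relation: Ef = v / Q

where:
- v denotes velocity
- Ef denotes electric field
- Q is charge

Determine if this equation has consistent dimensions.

No

v (velocity) has dimensions [L T^-1].
Ef (electric field) has dimensions [I^-1 L M T^-3].
Q (charge) has dimensions [I T].

Left side: [I^-1 L M T^-3]
Right side: [I^-1 L T^-2]

The two sides have different dimensions, so the equation is NOT dimensionally consistent.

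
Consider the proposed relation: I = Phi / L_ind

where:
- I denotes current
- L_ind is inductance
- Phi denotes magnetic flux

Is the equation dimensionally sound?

Yes

I (current) has dimensions [I].
L_ind (inductance) has dimensions [I^-2 L^2 M T^-2].
Phi (magnetic flux) has dimensions [I^-1 L^2 M T^-2].

Left side: [I]
Right side: [I]

Both sides have the same dimensions, so the equation is dimensionally consistent.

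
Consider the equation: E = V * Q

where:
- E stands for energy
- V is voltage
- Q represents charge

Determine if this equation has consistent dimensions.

Yes

E (energy) has dimensions [L^2 M T^-2].
V (voltage) has dimensions [I^-1 L^2 M T^-3].
Q (charge) has dimensions [I T].

Left side: [L^2 M T^-2]
Right side: [L^2 M T^-2]

Both sides have the same dimensions, so the equation is dimensionally consistent.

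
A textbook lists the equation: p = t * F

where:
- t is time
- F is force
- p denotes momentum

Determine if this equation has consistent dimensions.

Yes

t (time) has dimensions [T].
F (force) has dimensions [L M T^-2].
p (momentum) has dimensions [L M T^-1].

Left side: [L M T^-1]
Right side: [L M T^-1]

Both sides have the same dimensions, so the equation is dimensionally consistent.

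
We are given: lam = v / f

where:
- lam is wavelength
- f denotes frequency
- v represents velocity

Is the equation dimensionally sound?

Yes

lam (wavelength) has dimensions [L].
f (frequency) has dimensions [T^-1].
v (velocity) has dimensions [L T^-1].

Left side: [L]
Right side: [L]

Both sides have the same dimensions, so the equation is dimensionally consistent.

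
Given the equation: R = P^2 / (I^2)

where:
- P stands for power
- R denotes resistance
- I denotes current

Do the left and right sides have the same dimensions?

No

P (power) has dimensions [L^2 M T^-3].
R (resistance) has dimensions [I^-2 L^2 M T^-3].
I (current) has dimensions [I].

Left side: [I^-2 L^2 M T^-3]
Right side: [I^-2 L^4 M^2 T^-6]

The two sides have different dimensions, so the equation is NOT dimensionally consistent.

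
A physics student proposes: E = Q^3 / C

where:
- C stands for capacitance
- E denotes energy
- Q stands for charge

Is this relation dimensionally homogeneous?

No

C (capacitance) has dimensions [I^2 L^-2 M^-1 T^4].
E (energy) has dimensions [L^2 M T^-2].
Q (charge) has dimensions [I T].

Left side: [L^2 M T^-2]
Right side: [I L^2 M T^-1]

The two sides have different dimensions, so the equation is NOT dimensionally consistent.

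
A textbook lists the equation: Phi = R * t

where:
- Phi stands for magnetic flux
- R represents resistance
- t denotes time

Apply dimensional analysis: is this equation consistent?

No

Phi (magnetic flux) has dimensions [I^-1 L^2 M T^-2].
R (resistance) has dimensions [I^-2 L^2 M T^-3].
t (time) has dimensions [T].

Left side: [I^-1 L^2 M T^-2]
Right side: [I^-2 L^2 M T^-2]

The two sides have different dimensions, so the equation is NOT dimensionally consistent.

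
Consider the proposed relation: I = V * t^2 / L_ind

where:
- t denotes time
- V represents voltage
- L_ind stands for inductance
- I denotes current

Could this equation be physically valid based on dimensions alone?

No

t (time) has dimensions [T].
V (voltage) has dimensions [I^-1 L^2 M T^-3].
L_ind (inductance) has dimensions [I^-2 L^2 M T^-2].
I (current) has dimensions [I].

Left side: [I]
Right side: [I T]

The two sides have different dimensions, so the equation is NOT dimensionally consistent.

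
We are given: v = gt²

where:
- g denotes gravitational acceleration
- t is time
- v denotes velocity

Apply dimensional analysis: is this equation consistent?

No

g (gravitational acceleration) has dimensions [L T^-2].
t (time) has dimensions [T].
v (velocity) has dimensions [L T^-1].

Left side: [L T^-1]
Right side: [L]

The two sides have different dimensions, so the equation is NOT dimensionally consistent.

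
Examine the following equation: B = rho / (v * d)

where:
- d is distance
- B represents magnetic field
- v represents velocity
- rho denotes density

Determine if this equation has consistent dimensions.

No

d (distance) has dimensions [L].
B (magnetic field) has dimensions [I^-1 M T^-2].
v (velocity) has dimensions [L T^-1].
rho (density) has dimensions [L^-3 M].

Left side: [I^-1 M T^-2]
Right side: [L^-5 M T]

The two sides have different dimensions, so the equation is NOT dimensionally consistent.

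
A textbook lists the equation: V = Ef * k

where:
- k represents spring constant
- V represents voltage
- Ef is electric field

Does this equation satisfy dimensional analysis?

No

k (spring constant) has dimensions [M T^-2].
V (voltage) has dimensions [I^-1 L^2 M T^-3].
Ef (electric field) has dimensions [I^-1 L M T^-3].

Left side: [I^-1 L^2 M T^-3]
Right side: [I^-1 L M^2 T^-5]

The two sides have different dimensions, so the equation is NOT dimensionally consistent.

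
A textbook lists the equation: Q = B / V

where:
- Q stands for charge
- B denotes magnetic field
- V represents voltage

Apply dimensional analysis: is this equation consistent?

No

Q (charge) has dimensions [I T].
B (magnetic field) has dimensions [I^-1 M T^-2].
V (voltage) has dimensions [I^-1 L^2 M T^-3].

Left side: [I T]
Right side: [L^-2 T]

The two sides have different dimensions, so the equation is NOT dimensionally consistent.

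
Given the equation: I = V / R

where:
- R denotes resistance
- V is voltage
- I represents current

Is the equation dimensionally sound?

Yes

R (resistance) has dimensions [I^-2 L^2 M T^-3].
V (voltage) has dimensions [I^-1 L^2 M T^-3].
I (current) has dimensions [I].

Left side: [I]
Right side: [I]

Both sides have the same dimensions, so the equation is dimensionally consistent.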